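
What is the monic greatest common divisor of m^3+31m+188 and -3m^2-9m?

Euclidean algorithm in ℚ[m]:
  m^3+31m+188 = (-(1/3)m+1)(-3m^2-9m) + (40m+188)
  -3m^2-9m = (-(3/40)m+51/400)(40m+188) + (-2397/100)
  40m+188 = (-(4000/2397)m-400/51)(-2397/100) + (0)
The last nonzero remainder is the constant -2397/100, so the polynomials are coprime and gcd = 1.

1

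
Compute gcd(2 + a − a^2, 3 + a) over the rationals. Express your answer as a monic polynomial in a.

Repeated division with remainder:
  −a^2 + a + 2 = (−a + 4)(a + 3) + (−10)
  a + 3 = (−(1/10)a − 3/10)(−10) + (0)
The last nonzero remainder is the constant −10, so the polynomials are coprime and gcd = 1.

1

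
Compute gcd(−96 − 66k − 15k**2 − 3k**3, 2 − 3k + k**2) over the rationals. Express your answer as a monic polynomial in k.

1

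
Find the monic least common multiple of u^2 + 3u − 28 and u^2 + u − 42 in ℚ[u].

Apply the Euclidean algorithm:
  u^2 + 3u − 28 = (u^2 + u − 42) + (2u + 14)
  u^2 + u − 42 = ((1/2)u − 3)(2u + 14) + (0)
Last nonzero remainder: 2u + 14. Dividing through by 2 gives the monic gcd u + 7.
Then lcm(f, g) = f·g / gcd(f, g); expanding and making the result monic gives the answer.

u^3 − 3u^2 − 46u + 168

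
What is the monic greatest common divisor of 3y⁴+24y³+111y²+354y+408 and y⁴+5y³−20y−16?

y²+6y+8

Euclidean algorithm in ℚ[y]:
  3y⁴+24y³+111y²+354y+408 = (3)(y⁴+5y³−20y−16) + (9y³+111y²+414y+456)
  y⁴+5y³−20y−16 = ((1/9)y−22/27)(9y³+111y²+414y+456) + ((400/9)y²+(800/3)y+3200/9)
  9y³+111y²+414y+456 = ((81/400)y+513/400)((400/9)y²+(800/3)y+3200/9) + (0)
Last nonzero remainder: (400/9)y²+(800/3)y+3200/9. Dividing through by 400/9 gives the monic gcd y²+6y+8.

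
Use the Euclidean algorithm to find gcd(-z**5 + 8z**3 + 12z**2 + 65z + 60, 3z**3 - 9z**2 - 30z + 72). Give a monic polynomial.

z**2 - z - 12

Repeated division with remainder:
  -z**5 + 8z**3 + 12z**2 + 65z + 60 = (-(1/3)z**2 - z - 11/3)(3z**3 - 9z**2 - 30z + 72) + (-27z**2 + 27z + 324)
  3z**3 - 9z**2 - 30z + 72 = (-(1/9)z + 2/9)(-27z**2 + 27z + 324) + (0)
Last nonzero remainder: -27z**2 + 27z + 324. Dividing through by -27 gives the monic gcd z**2 - z - 12.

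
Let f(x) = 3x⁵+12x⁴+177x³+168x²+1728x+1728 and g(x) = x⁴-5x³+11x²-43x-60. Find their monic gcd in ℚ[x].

By polynomial division,
  3x⁵+12x⁴+177x³+168x²+1728x+1728 = (3x+27)(x⁴-5x³+11x²-43x-60) + (279x³+3069x+3348)
  x⁴-5x³+11x²-43x-60 = ((1/279)x-5/279)(279x³+3069x+3348) + (0)
Last nonzero remainder: 279x³+3069x+3348. Dividing through by 279 gives the monic gcd x³+11x+12.

x³+11x+12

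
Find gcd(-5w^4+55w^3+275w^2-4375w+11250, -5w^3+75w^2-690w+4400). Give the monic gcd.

w-10

By polynomial division,
  -5w^4+55w^3+275w^2-4375w+11250 = (w+4)(-5w^3+75w^2-690w+4400) + (665w^2-6015w-6350)
  -5w^3+75w^2-690w+4400 = (-(1/133)w+792/17689)(665w^2-6015w-6350) + (-(8286080/17689)w+82860800/17689)
  665w^2-6015w-6350 = (-(2352637/1657216)w-2246503/1657216)(-(8286080/17689)w+82860800/17689) + (0)
Last nonzero remainder: -(8286080/17689)w+82860800/17689. Dividing through by -8286080/17689 gives the monic gcd w-10.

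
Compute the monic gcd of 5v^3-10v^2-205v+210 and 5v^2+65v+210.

v+6

By polynomial division,
  5v^3-10v^2-205v+210 = (v-15)(5v^2+65v+210) + (560v+3360)
  5v^2+65v+210 = ((1/112)v+1/16)(560v+3360) + (0)
Last nonzero remainder: 560v+3360. Dividing through by 560 gives the monic gcd v+6.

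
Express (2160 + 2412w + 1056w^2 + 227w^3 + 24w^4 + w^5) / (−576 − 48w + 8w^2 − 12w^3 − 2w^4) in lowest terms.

Euclidean algorithm in ℚ[w]:
  w^5 + 24w^4 + 227w^3 + 1056w^2 + 2412w + 2160 = (−(1/2)w − 9)(−2w^4 − 12w^3 + 8w^2 − 48w − 576) + (123w^3 + 1104w^2 + 1692w − 3024)
  −2w^4 − 12w^3 + 8w^2 − 48w − 576 = (−(2/123)w + 244/5043)(123w^3 + 1104w^2 + 1692w − 3024) + (−(30096/1681)w^2 − (300960/1681)w − 722304/1681)
  123w^3 + 1104w^2 + 1692w − 3024 = (−(68921/10032)w + 11767/1672)(−(30096/1681)w^2 − (300960/1681)w − 722304/1681) + (0)
Last nonzero remainder: −(30096/1681)w^2 − (300960/1681)w − 722304/1681. Dividing through by −30096/1681 gives the monic gcd w^2 + 10w + 24.
Cancel w^2 + 10w + 24 from numerator and denominator to get the reduced form.

(−90 − 63w − 14w^2 − w^3)/(24 − 8w + 2w^2)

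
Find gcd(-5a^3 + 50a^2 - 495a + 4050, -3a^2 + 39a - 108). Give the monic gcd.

Apply the Euclidean algorithm:
  -5a^3 + 50a^2 - 495a + 4050 = ((5/3)a + 5)(-3a^2 + 39a - 108) + (-510a + 4590)
  -3a^2 + 39a - 108 = ((1/170)a - 2/85)(-510a + 4590) + (0)
Last nonzero remainder: -510a + 4590. Dividing through by -510 gives the monic gcd a - 9.

a - 9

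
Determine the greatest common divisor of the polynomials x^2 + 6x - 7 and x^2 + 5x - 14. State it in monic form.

Euclidean algorithm in ℚ[x]:
  x^2 + 6x - 7 = (x^2 + 5x - 14) + (x + 7)
  x^2 + 5x - 14 = (x - 2)(x + 7) + (0)
The last nonzero remainder x + 7 is already monic.

x + 7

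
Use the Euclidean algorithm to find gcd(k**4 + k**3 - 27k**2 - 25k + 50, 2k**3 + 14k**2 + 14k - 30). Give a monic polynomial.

Repeated division with remainder:
  k**4 + k**3 - 27k**2 - 25k + 50 = ((1/2)k - 3)(2k**3 + 14k**2 + 14k - 30) + (8k**2 + 32k - 40)
  2k**3 + 14k**2 + 14k - 30 = ((1/4)k + 3/4)(8k**2 + 32k - 40) + (0)
Last nonzero remainder: 8k**2 + 32k - 40. Dividing through by 8 gives the monic gcd k**2 + 4k - 5.

k**2 + 4k - 5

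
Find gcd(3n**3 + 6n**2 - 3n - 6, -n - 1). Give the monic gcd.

Apply the Euclidean algorithm:
  3n**3 + 6n**2 - 3n - 6 = (-3n**2 - 3n + 6)(-n - 1) + (0)
Last nonzero remainder: -n - 1. Dividing through by -1 gives the monic gcd n + 1.

n + 1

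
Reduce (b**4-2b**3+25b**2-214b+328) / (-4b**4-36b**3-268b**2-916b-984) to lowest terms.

(-b**2+6b-8)/(4b**2+20b+24)

Euclidean algorithm in ℚ[b]:
  b**4-2b**3+25b**2-214b+328 = (-1/4)(-4b**4-36b**3-268b**2-916b-984) + (-11b**3-42b**2-443b+82)
  -4b**4-36b**3-268b**2-916b-984 = ((4/11)b+228/121)(-11b**3-42b**2-443b+82) + (-(3360/121)b**2-(13440/121)b-137760/121)
  -11b**3-42b**2-443b+82 = ((1331/3360)b-121/1680)(-(3360/121)b**2-(13440/121)b-137760/121) + (0)
Last nonzero remainder: -(3360/121)b**2-(13440/121)b-137760/121. Dividing through by -3360/121 gives the monic gcd b**2+4b+41.
Cancel b**2+4b+41 from numerator and denominator to get the reduced form.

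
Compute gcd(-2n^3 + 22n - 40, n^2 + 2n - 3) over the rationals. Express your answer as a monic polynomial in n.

By polynomial division,
  -2n^3 + 22n - 40 = (-2n + 4)(n^2 + 2n - 3) + (8n - 28)
  n^2 + 2n - 3 = ((1/8)n + 11/16)(8n - 28) + (65/4)
  8n - 28 = ((32/65)n - 112/65)(65/4) + (0)
The last nonzero remainder is the constant 65/4, so the polynomials are coprime and gcd = 1.

1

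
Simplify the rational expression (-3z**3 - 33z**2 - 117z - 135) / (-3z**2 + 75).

(z**2 + 6z + 9)/(z - 5)

Euclidean algorithm in ℚ[z]:
  -3z**3 - 33z**2 - 117z - 135 = (z + 11)(-3z**2 + 75) + (-192z - 960)
  -3z**2 + 75 = ((1/64)z - 5/64)(-192z - 960) + (0)
Last nonzero remainder: -192z - 960. Dividing through by -192 gives the monic gcd z + 5.
Cancel z + 5 from numerator and denominator to get the reduced form.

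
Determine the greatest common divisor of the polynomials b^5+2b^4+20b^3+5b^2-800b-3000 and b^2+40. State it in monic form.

By polynomial division,
  b^5+2b^4+20b^3+5b^2-800b-3000 = (b^3+2b^2-20b-75)(b^2+40) + (0)
The last nonzero remainder b^2+40 is already monic.

b^2+40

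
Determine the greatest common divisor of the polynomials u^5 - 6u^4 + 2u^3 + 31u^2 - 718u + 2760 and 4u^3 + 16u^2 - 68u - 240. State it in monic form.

u^2 + u - 20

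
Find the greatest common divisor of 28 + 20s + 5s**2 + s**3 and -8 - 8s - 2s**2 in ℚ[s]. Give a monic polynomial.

2 + s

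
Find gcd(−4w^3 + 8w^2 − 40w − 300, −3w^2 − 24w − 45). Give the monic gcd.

w + 3

Apply the Euclidean algorithm:
  −4w^3 + 8w^2 − 40w − 300 = ((4/3)w − 40/3)(−3w^2 − 24w − 45) + (−300w − 900)
  −3w^2 − 24w − 45 = ((1/100)w + 1/20)(−300w − 900) + (0)
Last nonzero remainder: −300w − 900. Dividing through by −300 gives the monic gcd w + 3.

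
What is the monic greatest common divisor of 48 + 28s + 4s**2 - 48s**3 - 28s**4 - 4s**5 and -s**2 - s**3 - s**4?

Apply the Euclidean algorithm:
  -4s**5 - 28s**4 - 48s**3 + 4s**2 + 28s + 48 = (4s + 24)(-s**4 - s**3 - s**2) + (-20s**3 + 28s**2 + 28s + 48)
  -s**4 - s**3 - s**2 = ((1/20)s + 3/25)(-20s**3 + 28s**2 + 28s + 48) + (-(144/25)s**2 - (144/25)s - 144/25)
  -20s**3 + 28s**2 + 28s + 48 = ((125/36)s - 25/3)(-(144/25)s**2 - (144/25)s - 144/25) + (0)
Last nonzero remainder: -(144/25)s**2 - (144/25)s - 144/25. Dividing through by -144/25 gives the monic gcd s**2 + s + 1.

1 + s + s**2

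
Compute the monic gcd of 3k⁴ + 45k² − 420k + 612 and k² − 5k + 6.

k² − 5k + 6

Repeated division with remainder:
  3k⁴ + 45k² − 420k + 612 = (3k² + 15k + 102)(k² − 5k + 6) + (0)
The last nonzero remainder k² − 5k + 6 is already monic.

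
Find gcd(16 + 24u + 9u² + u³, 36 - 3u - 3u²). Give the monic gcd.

By polynomial division,
  u³ + 9u² + 24u + 16 = (-(1/3)u - 8/3)(-3u² - 3u + 36) + (28u + 112)
  -3u² - 3u + 36 = (-(3/28)u + 9/28)(28u + 112) + (0)
Last nonzero remainder: 28u + 112. Dividing through by 28 gives the monic gcd u + 4.

4 + u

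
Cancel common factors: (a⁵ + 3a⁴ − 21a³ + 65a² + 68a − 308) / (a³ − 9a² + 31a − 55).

(a³ + 7a² − 4a − 28)/(a − 5)

By polynomial division,
  a⁵ + 3a⁴ − 21a³ + 65a² + 68a − 308 = (a² + 12a + 56)(a³ − 9a² + 31a − 55) + (252a² − 1008a + 2772)
  a³ − 9a² + 31a − 55 = ((1/252)a − 5/252)(252a² − 1008a + 2772) + (0)
Last nonzero remainder: 252a² − 1008a + 2772. Dividing through by 252 gives the monic gcd a² − 4a + 11.
Cancel a² − 4a + 11 from numerator and denominator to get the reduced form.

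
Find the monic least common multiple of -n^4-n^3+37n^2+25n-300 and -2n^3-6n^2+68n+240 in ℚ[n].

Repeated division with remainder:
  -n^4-n^3+37n^2+25n-300 = ((1/2)n-1)(-2n^3-6n^2+68n+240) + (-3n^2-27n-60)
  -2n^3-6n^2+68n+240 = ((2/3)n-4)(-3n^2-27n-60) + (0)
Last nonzero remainder: -3n^2-27n-60. Dividing through by -3 gives the monic gcd n^2+9n+20.
Then lcm(f, g) = f·g / gcd(f, g); expanding and making the result monic gives the answer.

n^5-5n^4-43n^3+197n^2+450n-1800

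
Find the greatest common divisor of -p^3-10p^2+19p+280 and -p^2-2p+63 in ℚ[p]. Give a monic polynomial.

1

Repeated division with remainder:
  -p^3-10p^2+19p+280 = (p+8)(-p^2-2p+63) + (-28p-224)
  -p^2-2p+63 = ((1/28)p-3/14)(-28p-224) + (15)
  -28p-224 = (-(28/15)p-224/15)(15) + (0)
The last nonzero remainder is the constant 15, so the polynomials are coprime and gcd = 1.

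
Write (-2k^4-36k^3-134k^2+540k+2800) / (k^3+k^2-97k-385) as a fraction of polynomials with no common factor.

(-2k^2-12k+80)/(k-11)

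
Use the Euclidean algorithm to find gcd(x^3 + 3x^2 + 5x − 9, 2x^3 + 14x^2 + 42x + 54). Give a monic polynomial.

x^2 + 4x + 9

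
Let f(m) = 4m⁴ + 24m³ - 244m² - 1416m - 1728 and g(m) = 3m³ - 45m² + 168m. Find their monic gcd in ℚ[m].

Repeated division with remainder:
  4m⁴ + 24m³ - 244m² - 1416m - 1728 = ((4/3)m + 28)(3m³ - 45m² + 168m) + (792m² - 6120m - 1728)
  3m³ - 45m² + 168m = ((1/264)m - 10/363)(792m² - 6120m - 1728) + ((720/121)m - 5760/121)
  792m² - 6120m - 1728 = ((1331/10)m + 363/10)((720/121)m - 5760/121) + (0)
Last nonzero remainder: (720/121)m - 5760/121. Dividing through by 720/121 gives the monic gcd m - 8.

m - 8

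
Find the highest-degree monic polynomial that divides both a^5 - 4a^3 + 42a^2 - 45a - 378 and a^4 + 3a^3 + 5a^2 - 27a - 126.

Euclidean algorithm in ℚ[a]:
  a^5 - 4a^3 + 42a^2 - 45a - 378 = (a - 3)(a^4 + 3a^3 + 5a^2 - 27a - 126) + (84a^2 - 756)
  a^4 + 3a^3 + 5a^2 - 27a - 126 = ((1/84)a^2 + (1/28)a + 1/6)(84a^2 - 756) + (0)
Last nonzero remainder: 84a^2 - 756. Dividing through by 84 gives the monic gcd a^2 - 9.

a^2 - 9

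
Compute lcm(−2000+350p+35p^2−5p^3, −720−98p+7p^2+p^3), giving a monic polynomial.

By polynomial division,
  −5p^3+35p^2+350p−2000 = (−5)(p^3+7p^2−98p−720) + (70p^2−140p−5600)
  p^3+7p^2−98p−720 = ((1/70)p+9/70)(70p^2−140p−5600) + (0)
Last nonzero remainder: 70p^2−140p−5600. Dividing through by 70 gives the monic gcd p^2−2p−80.
Then lcm(f, g) = f·g / gcd(f, g); expanding and making the result monic gives the answer.

3600−230p−133p^2+2p^3+p^4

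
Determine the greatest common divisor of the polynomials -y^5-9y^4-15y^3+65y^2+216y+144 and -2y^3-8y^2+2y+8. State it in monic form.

y^2+5y+4

Apply the Euclidean algorithm:
  -y^5-9y^4-15y^3+65y^2+216y+144 = ((1/2)y^2+(5/2)y-2)(-2y^3-8y^2+2y+8) + (40y^2+200y+160)
  -2y^3-8y^2+2y+8 = (-(1/20)y+1/20)(40y^2+200y+160) + (0)
Last nonzero remainder: 40y^2+200y+160. Dividing through by 40 gives the monic gcd y^2+5y+4.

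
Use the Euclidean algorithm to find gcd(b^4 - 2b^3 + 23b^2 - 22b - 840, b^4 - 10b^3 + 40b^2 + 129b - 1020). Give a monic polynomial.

Apply the Euclidean algorithm:
  b^4 - 2b^3 + 23b^2 - 22b - 840 = (b^4 - 10b^3 + 40b^2 + 129b - 1020) + (8b^3 - 17b^2 - 151b + 180)
  b^4 - 10b^3 + 40b^2 + 129b - 1020 = ((1/8)b - 63/64)(8b^3 - 17b^2 - 151b + 180) + ((2697/64)b^2 - (2697/64)b - 13485/16)
  8b^3 - 17b^2 - 151b + 180 = ((512/2697)b - 192/899)((2697/64)b^2 - (2697/64)b - 13485/16) + (0)
Last nonzero remainder: (2697/64)b^2 - (2697/64)b - 13485/16. Dividing through by 2697/64 gives the monic gcd b^2 - b - 20.

b^2 - b - 20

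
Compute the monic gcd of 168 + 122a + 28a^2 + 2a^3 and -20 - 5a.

Repeated division with remainder:
  2a^3 + 28a^2 + 122a + 168 = (-(2/5)a^2 - 4a - 42/5)(-5a - 20) + (0)
Last nonzero remainder: -5a - 20. Dividing through by -5 gives the monic gcd a + 4.

4 + a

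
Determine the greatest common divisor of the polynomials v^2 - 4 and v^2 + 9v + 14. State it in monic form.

Apply the Euclidean algorithm:
  v^2 - 4 = (v^2 + 9v + 14) + (-9v - 18)
  v^2 + 9v + 14 = (-(1/9)v - 7/9)(-9v - 18) + (0)
Last nonzero remainder: -9v - 18. Dividing through by -9 gives the monic gcd v + 2.

v + 2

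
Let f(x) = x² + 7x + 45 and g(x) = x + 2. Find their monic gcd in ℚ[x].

1

Repeated division with remainder:
  x² + 7x + 45 = (x + 5)(x + 2) + (35)
  x + 2 = ((1/35)x + 2/35)(35) + (0)
The last nonzero remainder is the constant 35, so the polynomials are coprime and gcd = 1.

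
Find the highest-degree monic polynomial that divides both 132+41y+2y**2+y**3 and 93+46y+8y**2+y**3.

Apply the Euclidean algorithm:
  y**3+2y**2+41y+132 = (y**3+8y**2+46y+93) + (−6y**2−5y+39)
  y**3+8y**2+46y+93 = (−(1/6)y−43/36)(−6y**2−5y+39) + ((1675/36)y+1675/12)
  −6y**2−5y+39 = (−(216/1675)y+468/1675)((1675/36)y+1675/12) + (0)
Last nonzero remainder: (1675/36)y+1675/12. Dividing through by 1675/36 gives the monic gcd y+3.

3+y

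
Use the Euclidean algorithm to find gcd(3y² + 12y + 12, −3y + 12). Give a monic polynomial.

Apply the Euclidean algorithm:
  3y² + 12y + 12 = (−y − 8)(−3y + 12) + (108)
  −3y + 12 = (−(1/36)y + 1/9)(108) + (0)
The last nonzero remainder is the constant 108, so the polynomials are coprime and gcd = 1.

1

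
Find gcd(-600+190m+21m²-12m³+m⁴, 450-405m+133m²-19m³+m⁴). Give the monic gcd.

-150+85m-16m²+m³

Euclidean algorithm in ℚ[m]:
  m⁴-12m³+21m²+190m-600 = (m⁴-19m³+133m²-405m+450) + (7m³-112m²+595m-1050)
  m⁴-19m³+133m²-405m+450 = ((1/7)m-3/7)(7m³-112m²+595m-1050) + (0)
Last nonzero remainder: 7m³-112m²+595m-1050. Dividing through by 7 gives the monic gcd m³-16m²+85m-150.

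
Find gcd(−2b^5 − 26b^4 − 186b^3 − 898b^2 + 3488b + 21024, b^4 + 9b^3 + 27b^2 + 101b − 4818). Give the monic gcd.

b^2 + 4b + 73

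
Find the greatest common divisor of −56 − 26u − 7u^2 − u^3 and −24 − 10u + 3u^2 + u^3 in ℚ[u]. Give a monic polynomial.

4 + u

Euclidean algorithm in ℚ[u]:
  −u^3 − 7u^2 − 26u − 56 = (−1)(u^3 + 3u^2 − 10u − 24) + (−4u^2 − 36u − 80)
  u^3 + 3u^2 − 10u − 24 = (−(1/4)u + 3/2)(−4u^2 − 36u − 80) + (24u + 96)
  −4u^2 − 36u − 80 = (−(1/6)u − 5/6)(24u + 96) + (0)
Last nonzero remainder: 24u + 96. Dividing through by 24 gives the monic gcd u + 4.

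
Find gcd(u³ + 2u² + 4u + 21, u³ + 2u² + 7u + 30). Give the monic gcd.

u + 3

By polynomial division,
  u³ + 2u² + 4u + 21 = (u³ + 2u² + 7u + 30) + (−3u − 9)
  u³ + 2u² + 7u + 30 = (−(1/3)u² + (1/3)u − 10/3)(−3u − 9) + (0)
Last nonzero remainder: −3u − 9. Dividing through by −3 gives the monic gcd u + 3.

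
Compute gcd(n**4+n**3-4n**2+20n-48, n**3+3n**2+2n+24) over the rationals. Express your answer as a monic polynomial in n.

n**3+3n**2+2n+24

By polynomial division,
  n**4+n**3-4n**2+20n-48 = (n-2)(n**3+3n**2+2n+24) + (0)
The last nonzero remainder n**3+3n**2+2n+24 is already monic.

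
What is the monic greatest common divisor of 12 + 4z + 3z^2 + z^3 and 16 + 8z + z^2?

Repeated division with remainder:
  z^3 + 3z^2 + 4z + 12 = (z - 5)(z^2 + 8z + 16) + (28z + 92)
  z^2 + 8z + 16 = ((1/28)z + 33/196)(28z + 92) + (25/49)
  28z + 92 = ((1372/25)z + 4508/25)(25/49) + (0)
The last nonzero remainder is the constant 25/49, so the polynomials are coprime and gcd = 1.

1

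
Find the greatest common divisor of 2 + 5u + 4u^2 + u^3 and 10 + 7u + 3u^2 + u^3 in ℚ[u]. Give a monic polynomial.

By polynomial division,
  u^3 + 4u^2 + 5u + 2 = (u^3 + 3u^2 + 7u + 10) + (u^2 − 2u − 8)
  u^3 + 3u^2 + 7u + 10 = (u + 5)(u^2 − 2u − 8) + (25u + 50)
  u^2 − 2u − 8 = ((1/25)u − 4/25)(25u + 50) + (0)
Last nonzero remainder: 25u + 50. Dividing through by 25 gives the monic gcd u + 2.

2 + u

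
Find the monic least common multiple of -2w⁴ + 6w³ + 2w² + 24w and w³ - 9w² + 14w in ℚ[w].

w⁶ - 12w⁵ + 40w⁴ - 45w³ + 94w² - 168w

Apply the Euclidean algorithm:
  -2w⁴ + 6w³ + 2w² + 24w = (-2w - 12)(w³ - 9w² + 14w) + (-78w² + 192w)
  w³ - 9w² + 14w = (-(1/78)w + 85/1014)(-78w² + 192w) + (-(354/169)w)
  -78w² + 192w = ((2197/59)w - 5408/59)(-(354/169)w) + (0)
Last nonzero remainder: -(354/169)w. Dividing through by -354/169 gives the monic gcd w.
Then lcm(f, g) = f·g / gcd(f, g); expanding and making the result monic gives the answer.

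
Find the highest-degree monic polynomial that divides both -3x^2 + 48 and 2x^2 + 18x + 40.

Euclidean algorithm in ℚ[x]:
  -3x^2 + 48 = (-3/2)(2x^2 + 18x + 40) + (27x + 108)
  2x^2 + 18x + 40 = ((2/27)x + 10/27)(27x + 108) + (0)
Last nonzero remainder: 27x + 108. Dividing through by 27 gives the monic gcd x + 4.

x + 4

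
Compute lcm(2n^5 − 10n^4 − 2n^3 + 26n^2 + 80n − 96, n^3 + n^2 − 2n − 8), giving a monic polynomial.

Repeated division with remainder:
  2n^5 − 10n^4 − 2n^3 + 26n^2 + 80n − 96 = (2n^2 − 12n + 14)(n^3 + n^2 − 2n − 8) + (4n^2 + 12n + 16)
  n^3 + n^2 − 2n − 8 = ((1/4)n − 1/2)(4n^2 + 12n + 16) + (0)
Last nonzero remainder: 4n^2 + 12n + 16. Dividing through by 4 gives the monic gcd n^2 + 3n + 4.
Then lcm(f, g) = f·g / gcd(f, g); expanding and making the result monic gives the answer.

n^6 − 7n^5 + 9n^4 + 15n^3 + 14n^2 − 128n + 96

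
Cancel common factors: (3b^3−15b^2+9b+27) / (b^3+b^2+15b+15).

(3b^2−18b+27)/(b^2+15)

Apply the Euclidean algorithm:
  3b^3−15b^2+9b+27 = (3)(b^3+b^2+15b+15) + (−18b^2−36b−18)
  b^3+b^2+15b+15 = (−(1/18)b+1/18)(−18b^2−36b−18) + (16b+16)
  −18b^2−36b−18 = (−(9/8)b−9/8)(16b+16) + (0)
Last nonzero remainder: 16b+16. Dividing through by 16 gives the monic gcd b+1.
Cancel b+1 from numerator and denominator to get the reduced form.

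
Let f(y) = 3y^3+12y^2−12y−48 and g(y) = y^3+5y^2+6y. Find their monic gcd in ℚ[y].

y+2

Apply the Euclidean algorithm:
  3y^3+12y^2−12y−48 = (3)(y^3+5y^2+6y) + (−3y^2−30y−48)
  y^3+5y^2+6y = (−(1/3)y+5/3)(−3y^2−30y−48) + (40y+80)
  −3y^2−30y−48 = (−(3/40)y−3/5)(40y+80) + (0)
Last nonzero remainder: 40y+80. Dividing through by 40 gives the monic gcd y+2.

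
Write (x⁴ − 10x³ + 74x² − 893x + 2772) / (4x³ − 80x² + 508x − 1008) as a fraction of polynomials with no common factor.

(x² + 3x + 77)/(4x − 28)

Euclidean algorithm in ℚ[x]:
  x⁴ − 10x³ + 74x² − 893x + 2772 = ((1/4)x + 5/2)(4x³ − 80x² + 508x − 1008) + (147x² − 1911x + 5292)
  4x³ − 80x² + 508x − 1008 = ((4/147)x − 4/21)(147x² − 1911x + 5292) + (0)
Last nonzero remainder: 147x² − 1911x + 5292. Dividing through by 147 gives the monic gcd x² − 13x + 36.
Cancel x² − 13x + 36 from numerator and denominator to get the reduced form.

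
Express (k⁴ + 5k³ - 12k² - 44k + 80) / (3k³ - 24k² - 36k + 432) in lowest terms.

(k³ + k² - 16k + 20)/(3k² - 36k + 108)

By polynomial division,
  k⁴ + 5k³ - 12k² - 44k + 80 = ((1/3)k + 13/3)(3k³ - 24k² - 36k + 432) + (104k² - 32k - 1792)
  3k³ - 24k² - 36k + 432 = ((3/104)k - 75/338)(104k² - 32k - 1792) + ((1452/169)k + 5808/169)
  104k² - 32k - 1792 = ((4394/363)k - 18928/363)((1452/169)k + 5808/169) + (0)
Last nonzero remainder: (1452/169)k + 5808/169. Dividing through by 1452/169 gives the monic gcd k + 4.
Cancel k + 4 from numerator and denominator to get the reduced form.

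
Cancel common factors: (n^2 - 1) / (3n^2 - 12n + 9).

(n + 1)/(3n - 9)

Apply the Euclidean algorithm:
  n^2 - 1 = (1/3)(3n^2 - 12n + 9) + (4n - 4)
  3n^2 - 12n + 9 = ((3/4)n - 9/4)(4n - 4) + (0)
Last nonzero remainder: 4n - 4. Dividing through by 4 gives the monic gcd n - 1.
Cancel n - 1 from numerator and denominator to get the reduced form.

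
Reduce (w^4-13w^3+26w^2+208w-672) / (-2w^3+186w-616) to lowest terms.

(-w^2+2w+24)/(2w+22)

Apply the Euclidean algorithm:
  w^4-13w^3+26w^2+208w-672 = (-(1/2)w+13/2)(-2w^3+186w-616) + (119w^2-1309w+3332)
  -2w^3+186w-616 = (-(2/119)w-22/119)(119w^2-1309w+3332) + (0)
Last nonzero remainder: 119w^2-1309w+3332. Dividing through by 119 gives the monic gcd w^2-11w+28.
Cancel w^2-11w+28 from numerator and denominator to get the reduced form.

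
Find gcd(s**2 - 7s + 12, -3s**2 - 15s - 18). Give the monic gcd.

By polynomial division,
  s**2 - 7s + 12 = (-1/3)(-3s**2 - 15s - 18) + (-12s + 6)
  -3s**2 - 15s - 18 = ((1/4)s + 11/8)(-12s + 6) + (-105/4)
  -12s + 6 = ((16/35)s - 8/35)(-105/4) + (0)
The last nonzero remainder is the constant -105/4, so the polynomials are coprime and gcd = 1.

1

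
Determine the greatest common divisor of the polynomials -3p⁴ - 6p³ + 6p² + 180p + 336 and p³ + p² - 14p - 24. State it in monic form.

p² - 2p - 8

Repeated division with remainder:
  -3p⁴ - 6p³ + 6p² + 180p + 336 = (-3p - 3)(p³ + p² - 14p - 24) + (-33p² + 66p + 264)
  p³ + p² - 14p - 24 = (-(1/33)p - 1/11)(-33p² + 66p + 264) + (0)
Last nonzero remainder: -33p² + 66p + 264. Dividing through by -33 gives the monic gcd p² - 2p - 8.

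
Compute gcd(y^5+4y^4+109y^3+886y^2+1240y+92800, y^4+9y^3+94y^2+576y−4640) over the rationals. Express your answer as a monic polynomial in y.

Euclidean algorithm in ℚ[y]:
  y^5+4y^4+109y^3+886y^2+1240y+92800 = (y−5)(y^4+9y^3+94y^2+576y−4640) + (60y^3+780y^2+8760y+69600)
  y^4+9y^3+94y^2+576y−4640 = ((1/60)y−1/15)(60y^3+780y^2+8760y+69600) + (0)
Last nonzero remainder: 60y^3+780y^2+8760y+69600. Dividing through by 60 gives the monic gcd y^3+13y^2+146y+1160.

y^3+13y^2+146y+1160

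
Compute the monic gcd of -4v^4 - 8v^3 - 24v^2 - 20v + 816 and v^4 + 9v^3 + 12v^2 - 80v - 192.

Repeated division with remainder:
  -4v^4 - 8v^3 - 24v^2 - 20v + 816 = (-4)(v^4 + 9v^3 + 12v^2 - 80v - 192) + (28v^3 + 24v^2 - 340v + 48)
  v^4 + 9v^3 + 12v^2 - 80v - 192 = ((1/28)v + 57/196)(28v^3 + 24v^2 - 340v + 48) + ((841/49)v^2 + (841/49)v - 10092/49)
  28v^3 + 24v^2 - 340v + 48 = ((1372/841)v - 196/841)((841/49)v^2 + (841/49)v - 10092/49) + (0)
Last nonzero remainder: (841/49)v^2 + (841/49)v - 10092/49. Dividing through by 841/49 gives the monic gcd v^2 + v - 12.

v^2 + v - 12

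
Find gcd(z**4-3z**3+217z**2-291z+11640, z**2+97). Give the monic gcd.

z**2+97

Apply the Euclidean algorithm:
  z**4-3z**3+217z**2-291z+11640 = (z**2-3z+120)(z**2+97) + (0)
The last nonzero remainder z**2+97 is already monic.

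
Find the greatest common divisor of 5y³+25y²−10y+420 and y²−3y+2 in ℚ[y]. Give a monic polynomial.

By polynomial division,
  5y³+25y²−10y+420 = (5y+40)(y²−3y+2) + (100y+340)
  y²−3y+2 = ((1/100)y−8/125)(100y+340) + (594/25)
  100y+340 = ((1250/297)y+4250/297)(594/25) + (0)
The last nonzero remainder is the constant 594/25, so the polynomials are coprime and gcd = 1.

1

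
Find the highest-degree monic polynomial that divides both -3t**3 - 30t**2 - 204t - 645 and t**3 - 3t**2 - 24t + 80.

t + 5

Apply the Euclidean algorithm:
  -3t**3 - 30t**2 - 204t - 645 = (-3)(t**3 - 3t**2 - 24t + 80) + (-39t**2 - 276t - 405)
  t**3 - 3t**2 - 24t + 80 = (-(1/39)t + 131/507)(-39t**2 - 276t - 405) + ((6241/169)t + 31205/169)
  -39t**2 - 276t - 405 = (-(6591/6241)t - 13689/6241)((6241/169)t + 31205/169) + (0)
Last nonzero remainder: (6241/169)t + 31205/169. Dividing through by 6241/169 gives the monic gcd t + 5.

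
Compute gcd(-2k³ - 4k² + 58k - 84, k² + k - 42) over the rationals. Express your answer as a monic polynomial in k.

k + 7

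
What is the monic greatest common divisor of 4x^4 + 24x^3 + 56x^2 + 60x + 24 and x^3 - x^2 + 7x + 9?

x + 1

Apply the Euclidean algorithm:
  4x^4 + 24x^3 + 56x^2 + 60x + 24 = (4x + 28)(x^3 - x^2 + 7x + 9) + (56x^2 - 172x - 228)
  x^3 - x^2 + 7x + 9 = ((1/56)x + 29/784)(56x^2 - 172x - 228) + ((3417/196)x + 3417/196)
  56x^2 - 172x - 228 = ((10976/3417)x - 14896/1139)((3417/196)x + 3417/196) + (0)
Last nonzero remainder: (3417/196)x + 3417/196. Dividing through by 3417/196 gives the monic gcd x + 1.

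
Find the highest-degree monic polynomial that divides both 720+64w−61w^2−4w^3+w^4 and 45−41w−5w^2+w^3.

By polynomial division,
  w^4−4w^3−61w^2+64w+720 = (w+1)(w^3−5w^2−41w+45) + (−15w^2+60w+675)
  w^3−5w^2−41w+45 = (−(1/15)w+1/15)(−15w^2+60w+675) + (0)
Last nonzero remainder: −15w^2+60w+675. Dividing through by −15 gives the monic gcd w^2−4w−45.

−45−4w+w^2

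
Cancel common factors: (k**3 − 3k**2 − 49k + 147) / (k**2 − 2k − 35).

Apply the Euclidean algorithm:
  k**3 − 3k**2 − 49k + 147 = (k − 1)(k**2 − 2k − 35) + (−16k + 112)
  k**2 − 2k − 35 = (−(1/16)k − 5/16)(−16k + 112) + (0)
Last nonzero remainder: −16k + 112. Dividing through by −16 gives the monic gcd k − 7.
Cancel k − 7 from numerator and denominator to get the reduced form.

(k**2 + 4k − 21)/(k + 5)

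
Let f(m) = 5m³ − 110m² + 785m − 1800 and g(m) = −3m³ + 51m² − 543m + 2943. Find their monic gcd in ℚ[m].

m − 9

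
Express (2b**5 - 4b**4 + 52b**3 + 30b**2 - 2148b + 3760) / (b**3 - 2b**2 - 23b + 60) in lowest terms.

(2b**3 - 6b**2 + 98b - 188)/(b - 3)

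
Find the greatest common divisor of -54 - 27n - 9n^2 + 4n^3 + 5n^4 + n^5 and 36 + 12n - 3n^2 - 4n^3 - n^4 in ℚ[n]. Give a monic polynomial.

-6 + n + n^2

Euclidean algorithm in ℚ[n]:
  n^5 + 5n^4 + 4n^3 - 9n^2 - 27n - 54 = (-n - 1)(-n^4 - 4n^3 - 3n^2 + 12n + 36) + (-3n^3 + 21n - 18)
  -n^4 - 4n^3 - 3n^2 + 12n + 36 = ((1/3)n + 4/3)(-3n^3 + 21n - 18) + (-10n^2 - 10n + 60)
  -3n^3 + 21n - 18 = ((3/10)n - 3/10)(-10n^2 - 10n + 60) + (0)
Last nonzero remainder: -10n^2 - 10n + 60. Dividing through by -10 gives the monic gcd n^2 + n - 6.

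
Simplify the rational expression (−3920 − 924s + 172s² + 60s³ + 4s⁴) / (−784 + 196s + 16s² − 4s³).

(−35 − 12s − s²)/(−7 + s)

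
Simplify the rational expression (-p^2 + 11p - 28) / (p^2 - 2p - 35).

(-p + 4)/(p + 5)

Apply the Euclidean algorithm:
  -p^2 + 11p - 28 = (-1)(p^2 - 2p - 35) + (9p - 63)
  p^2 - 2p - 35 = ((1/9)p + 5/9)(9p - 63) + (0)
Last nonzero remainder: 9p - 63. Dividing through by 9 gives the monic gcd p - 7.
Cancel p - 7 from numerator and denominator to get the reduced form.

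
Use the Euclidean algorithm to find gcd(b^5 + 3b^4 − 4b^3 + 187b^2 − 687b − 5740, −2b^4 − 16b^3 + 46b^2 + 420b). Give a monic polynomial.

b^2 + 2b − 35

Apply the Euclidean algorithm:
  b^5 + 3b^4 − 4b^3 + 187b^2 − 687b − 5740 = (−(1/2)b + 5/2)(−2b^4 − 16b^3 + 46b^2 + 420b) + (59b^3 + 282b^2 − 1737b − 5740)
  −2b^4 − 16b^3 + 46b^2 + 420b = (−(2/59)b − 380/3481)(59b^3 + 282b^2 − 1737b − 5740) + ((62320/3481)b^2 + (124640/3481)b − 2181200/3481)
  59b^3 + 282b^2 − 1737b − 5740 = ((205379/62320)b + 3481/380)((62320/3481)b^2 + (124640/3481)b − 2181200/3481) + (0)
Last nonzero remainder: (62320/3481)b^2 + (124640/3481)b − 2181200/3481. Dividing through by 62320/3481 gives the monic gcd b^2 + 2b − 35.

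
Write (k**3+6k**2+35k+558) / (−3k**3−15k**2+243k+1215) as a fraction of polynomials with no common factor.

By polynomial division,
  k**3+6k**2+35k+558 = (−1/3)(−3k**3−15k**2+243k+1215) + (k**2+116k+963)
  −3k**3−15k**2+243k+1215 = (−3k+333)(k**2+116k+963) + (−35496k−319464)
  k**2+116k+963 = (−(1/35496)k−107/35496)(−35496k−319464) + (0)
Last nonzero remainder: −35496k−319464. Dividing through by −35496 gives the monic gcd k+9.
Cancel k+9 from numerator and denominator to get the reduced form.

(−k**2+3k−62)/(3k**2−12k−135)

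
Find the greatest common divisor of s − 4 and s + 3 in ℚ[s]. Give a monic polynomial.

Euclidean algorithm in ℚ[s]:
  s − 4 = (s + 3) + (−7)
  s + 3 = (−(1/7)s − 3/7)(−7) + (0)
The last nonzero remainder is the constant −7, so the polynomials are coprime and gcd = 1.

1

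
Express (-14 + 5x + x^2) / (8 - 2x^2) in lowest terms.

Euclidean algorithm in ℚ[x]:
  x^2 + 5x - 14 = (-1/2)(-2x^2 + 8) + (5x - 10)
  -2x^2 + 8 = (-(2/5)x - 4/5)(5x - 10) + (0)
Last nonzero remainder: 5x - 10. Dividing through by 5 gives the monic gcd x - 2.
Cancel x - 2 from numerator and denominator to get the reduced form.

(-7 - x)/(4 + 2x)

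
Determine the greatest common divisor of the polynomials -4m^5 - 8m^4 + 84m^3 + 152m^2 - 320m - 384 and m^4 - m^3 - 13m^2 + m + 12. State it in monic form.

m^3 - 13m - 12

By polynomial division,
  -4m^5 - 8m^4 + 84m^3 + 152m^2 - 320m - 384 = (-4m - 12)(m^4 - m^3 - 13m^2 + m + 12) + (20m^3 - 260m - 240)
  m^4 - m^3 - 13m^2 + m + 12 = ((1/20)m - 1/20)(20m^3 - 260m - 240) + (0)
Last nonzero remainder: 20m^3 - 260m - 240. Dividing through by 20 gives the monic gcd m^3 - 13m - 12.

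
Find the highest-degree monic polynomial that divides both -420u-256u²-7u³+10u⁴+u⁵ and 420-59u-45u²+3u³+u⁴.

-35+2u+u²

By polynomial division,
  u⁵+10u⁴-7u³-256u²-420u = (u+7)(u⁴+3u³-45u²-59u+420) + (17u³+118u²-427u-2940)
  u⁴+3u³-45u²-59u+420 = ((1/17)u-67/289)(17u³+118u²-427u-2940) + ((2160/289)u²+(4320/289)u-75600/289)
  17u³+118u²-427u-2940 = ((4913/2160)u+2023/180)((2160/289)u²+(4320/289)u-75600/289) + (0)
Last nonzero remainder: (2160/289)u²+(4320/289)u-75600/289. Dividing through by 2160/289 gives the monic gcd u²+2u-35.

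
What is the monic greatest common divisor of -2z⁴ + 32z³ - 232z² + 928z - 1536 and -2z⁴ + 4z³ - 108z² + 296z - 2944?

z² - 6z + 32

Euclidean algorithm in ℚ[z]:
  -2z⁴ + 32z³ - 232z² + 928z - 1536 = (-2z⁴ + 4z³ - 108z² + 296z - 2944) + (28z³ - 124z² + 632z + 1408)
  -2z⁴ + 4z³ - 108z² + 296z - 2944 = (-(1/14)z - 17/98)(28z³ - 124z² + 632z + 1408) + (-(4134/49)z² + (24804/49)z - 132288/49)
  28z³ - 124z² + 632z + 1408 = (-(686/2067)z - 1078/2067)(-(4134/49)z² + (24804/49)z - 132288/49) + (0)
Last nonzero remainder: -(4134/49)z² + (24804/49)z - 132288/49. Dividing through by -4134/49 gives the monic gcd z² - 6z + 32.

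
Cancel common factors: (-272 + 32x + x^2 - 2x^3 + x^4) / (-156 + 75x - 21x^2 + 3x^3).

Repeated division with remainder:
  x^4 - 2x^3 + x^2 + 32x - 272 = ((1/3)x + 5/3)(3x^3 - 21x^2 + 75x - 156) + (11x^2 - 41x - 12)
  3x^3 - 21x^2 + 75x - 156 = ((3/11)x - 108/121)(11x^2 - 41x - 12) + ((5043/121)x - 20172/121)
  11x^2 - 41x - 12 = ((1331/5043)x + 121/1681)((5043/121)x - 20172/121) + (0)
Last nonzero remainder: (5043/121)x - 20172/121. Dividing through by 5043/121 gives the monic gcd x - 4.
Cancel x - 4 from numerator and denominator to get the reduced form.

(68 + 9x + 2x^2 + x^3)/(39 - 9x + 3x^2)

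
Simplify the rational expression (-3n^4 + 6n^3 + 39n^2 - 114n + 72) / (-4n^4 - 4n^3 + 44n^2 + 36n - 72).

Euclidean algorithm in ℚ[n]:
  -3n^4 + 6n^3 + 39n^2 - 114n + 72 = (3/4)(-4n^4 - 4n^3 + 44n^2 + 36n - 72) + (9n^3 + 6n^2 - 141n + 126)
  -4n^4 - 4n^3 + 44n^2 + 36n - 72 = (-(4/9)n - 4/27)(9n^3 + 6n^2 - 141n + 126) + (-(160/9)n^2 + (640/9)n - 160/3)
  9n^3 + 6n^2 - 141n + 126 = (-(81/160)n - 189/80)(-(160/9)n^2 + (640/9)n - 160/3) + (0)
Last nonzero remainder: -(160/9)n^2 + (640/9)n - 160/3. Dividing through by -160/9 gives the monic gcd n^2 - 4n + 3.
Cancel n^2 - 4n + 3 from numerator and denominator to get the reduced form.

(3n^2 + 6n - 24)/(4n^2 + 20n + 24)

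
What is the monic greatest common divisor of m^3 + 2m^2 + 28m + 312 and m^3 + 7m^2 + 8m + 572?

m^2 - 4m + 52

By polynomial division,
  m^3 + 2m^2 + 28m + 312 = (m^3 + 7m^2 + 8m + 572) + (-5m^2 + 20m - 260)
  m^3 + 7m^2 + 8m + 572 = (-(1/5)m - 11/5)(-5m^2 + 20m - 260) + (0)
Last nonzero remainder: -5m^2 + 20m - 260. Dividing through by -5 gives the monic gcd m^2 - 4m + 52.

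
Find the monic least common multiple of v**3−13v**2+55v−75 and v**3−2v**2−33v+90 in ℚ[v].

Apply the Euclidean algorithm:
  v**3−13v**2+55v−75 = (v**3−2v**2−33v+90) + (−11v**2+88v−165)
  v**3−2v**2−33v+90 = (−(1/11)v−6/11)(−11v**2+88v−165) + (0)
Last nonzero remainder: −11v**2+88v−165. Dividing through by −11 gives the monic gcd v**2−8v+15.
Then lcm(f, g) = f·g / gcd(f, g); expanding and making the result monic gives the answer.

v**4−7v**3−23v**2+255v−450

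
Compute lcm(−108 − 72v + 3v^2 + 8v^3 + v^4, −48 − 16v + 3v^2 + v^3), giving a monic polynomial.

1728 + 1152v − 156v^2 − 200v^3 − 13v^4 + 8v^5 + v^6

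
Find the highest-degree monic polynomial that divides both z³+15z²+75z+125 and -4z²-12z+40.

Euclidean algorithm in ℚ[z]:
  z³+15z²+75z+125 = (-(1/4)z-3)(-4z²-12z+40) + (49z+245)
  -4z²-12z+40 = (-(4/49)z+8/49)(49z+245) + (0)
Last nonzero remainder: 49z+245. Dividing through by 49 gives the monic gcd z+5.

z+5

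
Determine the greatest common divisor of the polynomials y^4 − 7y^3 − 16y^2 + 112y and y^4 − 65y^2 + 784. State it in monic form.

y^3 − 7y^2 − 16y + 112

Euclidean algorithm in ℚ[y]:
  y^4 − 7y^3 − 16y^2 + 112y = (y^4 − 65y^2 + 784) + (−7y^3 + 49y^2 + 112y − 784)
  y^4 − 65y^2 + 784 = (−(1/7)y − 1)(−7y^3 + 49y^2 + 112y − 784) + (0)
Last nonzero remainder: −7y^3 + 49y^2 + 112y − 784. Dividing through by −7 gives the monic gcd y^3 − 7y^2 − 16y + 112.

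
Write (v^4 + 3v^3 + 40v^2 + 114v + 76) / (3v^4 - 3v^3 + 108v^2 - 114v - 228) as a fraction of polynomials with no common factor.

(v + 2)/(3v - 6)

By polynomial division,
  v^4 + 3v^3 + 40v^2 + 114v + 76 = (1/3)(3v^4 - 3v^3 + 108v^2 - 114v - 228) + (4v^3 + 4v^2 + 152v + 152)
  3v^4 - 3v^3 + 108v^2 - 114v - 228 = ((3/4)v - 3/2)(4v^3 + 4v^2 + 152v + 152) + (0)
Last nonzero remainder: 4v^3 + 4v^2 + 152v + 152. Dividing through by 4 gives the monic gcd v^3 + v^2 + 38v + 38.
Cancel v^3 + v^2 + 38v + 38 from numerator and denominator to get the reduced form.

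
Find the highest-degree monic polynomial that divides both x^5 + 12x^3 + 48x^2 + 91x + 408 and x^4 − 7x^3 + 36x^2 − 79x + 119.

x^2 − 4x + 17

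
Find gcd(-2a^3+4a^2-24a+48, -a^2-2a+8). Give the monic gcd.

a-2

Apply the Euclidean algorithm:
  -2a^3+4a^2-24a+48 = (2a-8)(-a^2-2a+8) + (-56a+112)
  -a^2-2a+8 = ((1/56)a+1/14)(-56a+112) + (0)
Last nonzero remainder: -56a+112. Dividing through by -56 gives the monic gcd a-2.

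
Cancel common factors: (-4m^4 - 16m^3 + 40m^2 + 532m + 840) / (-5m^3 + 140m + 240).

Repeated division with remainder:
  -4m^4 - 16m^3 + 40m^2 + 532m + 840 = ((4/5)m + 16/5)(-5m^3 + 140m + 240) + (-72m^2 - 108m + 72)
  -5m^3 + 140m + 240 = ((5/72)m - 5/48)(-72m^2 - 108m + 72) + ((495/4)m + 495/2)
  -72m^2 - 108m + 72 = (-(32/55)m + 16/55)((495/4)m + 495/2) + (0)
Last nonzero remainder: (495/4)m + 495/2. Dividing through by 495/4 gives the monic gcd m + 2.
Cancel m + 2 from numerator and denominator to get the reduced form.

(4m^3 + 8m^2 - 56m - 420)/(5m^2 - 10m - 120)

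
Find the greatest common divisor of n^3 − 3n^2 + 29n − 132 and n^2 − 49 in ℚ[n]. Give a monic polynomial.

Apply the Euclidean algorithm:
  n^3 − 3n^2 + 29n − 132 = (n − 3)(n^2 − 49) + (78n − 279)
  n^2 − 49 = ((1/78)n + 31/676)(78n − 279) + (−24475/676)
  78n − 279 = (−(52728/24475)n + 188604/24475)(−24475/676) + (0)
The last nonzero remainder is the constant −24475/676, so the polynomials are coprime and gcd = 1.

1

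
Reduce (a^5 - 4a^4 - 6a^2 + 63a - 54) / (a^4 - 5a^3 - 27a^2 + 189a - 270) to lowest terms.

By polynomial division,
  a^5 - 4a^4 - 6a^2 + 63a - 54 = (a + 1)(a^4 - 5a^3 - 27a^2 + 189a - 270) + (32a^3 - 168a^2 + 144a + 216)
  a^4 - 5a^3 - 27a^2 + 189a - 270 = ((1/32)a + 1/128)(32a^3 - 168a^2 + 144a + 216) + (-(483/16)a^2 + (1449/8)a - 4347/16)
  32a^3 - 168a^2 + 144a + 216 = (-(512/483)a - 128/161)(-(483/16)a^2 + (1449/8)a - 4347/16) + (0)
Last nonzero remainder: -(483/16)a^2 + (1449/8)a - 4347/16. Dividing through by -483/16 gives the monic gcd a^2 - 6a + 9.
Cancel a^2 - 6a + 9 from numerator and denominator to get the reduced form.

(a^3 + 2a^2 + 3a - 6)/(a^2 + a - 30)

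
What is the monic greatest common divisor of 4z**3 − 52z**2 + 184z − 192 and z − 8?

z − 8

Apply the Euclidean algorithm:
  4z**3 − 52z**2 + 184z − 192 = (4z**2 − 20z + 24)(z − 8) + (0)
The last nonzero remainder z − 8 is already monic.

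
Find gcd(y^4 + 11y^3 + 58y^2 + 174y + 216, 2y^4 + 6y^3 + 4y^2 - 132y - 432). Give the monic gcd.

By polynomial division,
  y^4 + 11y^3 + 58y^2 + 174y + 216 = (1/2)(2y^4 + 6y^3 + 4y^2 - 132y - 432) + (8y^3 + 56y^2 + 240y + 432)
  2y^4 + 6y^3 + 4y^2 - 132y - 432 = ((1/4)y - 1)(8y^3 + 56y^2 + 240y + 432) + (0)
Last nonzero remainder: 8y^3 + 56y^2 + 240y + 432. Dividing through by 8 gives the monic gcd y^3 + 7y^2 + 30y + 54.

y^3 + 7y^2 + 30y + 54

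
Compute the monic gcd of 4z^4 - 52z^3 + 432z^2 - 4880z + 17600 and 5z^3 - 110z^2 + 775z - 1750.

z^2 - 15z + 50

Apply the Euclidean algorithm:
  4z^4 - 52z^3 + 432z^2 - 4880z + 17600 = ((4/5)z + 36/5)(5z^3 - 110z^2 + 775z - 1750) + (604z^2 - 9060z + 30200)
  5z^3 - 110z^2 + 775z - 1750 = ((5/604)z - 35/604)(604z^2 - 9060z + 30200) + (0)
Last nonzero remainder: 604z^2 - 9060z + 30200. Dividing through by 604 gives the monic gcd z^2 - 15z + 50.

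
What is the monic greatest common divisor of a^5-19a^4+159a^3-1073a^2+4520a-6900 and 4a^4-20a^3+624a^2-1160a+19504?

Repeated division with remainder:
  a^5-19a^4+159a^3-1073a^2+4520a-6900 = ((1/4)a-7/2)(4a^4-20a^3+624a^2-1160a+19504) + (-67a^3+1401a^2-4416a+61364)
  4a^4-20a^3+624a^2-1160a+19504 = (-(4/67)a-4264/4489)(-67a^3+1401a^2-4416a+61364) + ((7591512/4489)a^2-(7591512/4489)a+349209552/4489)
  -67a^3+1401a^2-4416a+61364 = (-(300763/7591512)a+2994163/3795756)((7591512/4489)a^2-(7591512/4489)a+349209552/4489) + (0)
Last nonzero remainder: (7591512/4489)a^2-(7591512/4489)a+349209552/4489. Dividing through by 7591512/4489 gives the monic gcd a^2-a+46.

a^2-a+46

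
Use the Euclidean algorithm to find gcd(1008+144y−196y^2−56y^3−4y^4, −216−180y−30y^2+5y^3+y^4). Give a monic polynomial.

Apply the Euclidean algorithm:
  −4y^4−56y^3−196y^2+144y+1008 = (−4)(y^4+5y^3−30y^2−180y−216) + (−36y^3−316y^2−576y+144)
  y^4+5y^3−30y^2−180y−216 = (−(1/36)y+17/162)(−36y^3−316y^2−576y+144) + (−(1040/81)y^2−(1040/9)y−2080/9)
  −36y^3−316y^2−576y+144 = ((729/260)y−81/130)(−(1040/81)y^2−(1040/9)y−2080/9) + (0)
Last nonzero remainder: −(1040/81)y^2−(1040/9)y−2080/9. Dividing through by −1040/81 gives the monic gcd y^2+9y+18.

18+9y+y^2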